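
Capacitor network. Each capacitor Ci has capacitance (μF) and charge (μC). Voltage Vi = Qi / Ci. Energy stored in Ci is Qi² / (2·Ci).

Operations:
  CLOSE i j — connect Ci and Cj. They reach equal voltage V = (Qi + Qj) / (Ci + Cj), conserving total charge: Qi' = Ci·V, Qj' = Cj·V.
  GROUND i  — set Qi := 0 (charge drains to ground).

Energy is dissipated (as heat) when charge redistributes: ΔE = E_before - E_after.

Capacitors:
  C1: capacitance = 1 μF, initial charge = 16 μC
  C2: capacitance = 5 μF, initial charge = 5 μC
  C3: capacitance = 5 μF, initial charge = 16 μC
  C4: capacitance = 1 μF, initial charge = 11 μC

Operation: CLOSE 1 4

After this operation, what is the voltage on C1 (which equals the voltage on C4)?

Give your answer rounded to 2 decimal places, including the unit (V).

Answer: 13.50 V

Derivation:
Initial: C1(1μF, Q=16μC, V=16.00V), C2(5μF, Q=5μC, V=1.00V), C3(5μF, Q=16μC, V=3.20V), C4(1μF, Q=11μC, V=11.00V)
Op 1: CLOSE 1-4: Q_total=27.00, C_total=2.00, V=13.50; Q1=13.50, Q4=13.50; dissipated=6.250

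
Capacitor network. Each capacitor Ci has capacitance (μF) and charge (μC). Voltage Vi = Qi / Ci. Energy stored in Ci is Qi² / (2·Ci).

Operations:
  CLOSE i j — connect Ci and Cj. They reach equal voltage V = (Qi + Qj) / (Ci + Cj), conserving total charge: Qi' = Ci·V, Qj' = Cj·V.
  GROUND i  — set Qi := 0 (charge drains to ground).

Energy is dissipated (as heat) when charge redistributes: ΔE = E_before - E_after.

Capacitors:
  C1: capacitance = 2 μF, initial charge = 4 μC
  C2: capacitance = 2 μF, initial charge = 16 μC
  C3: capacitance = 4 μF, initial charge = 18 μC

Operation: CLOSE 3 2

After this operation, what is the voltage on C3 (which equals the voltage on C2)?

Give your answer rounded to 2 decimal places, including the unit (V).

Initial: C1(2μF, Q=4μC, V=2.00V), C2(2μF, Q=16μC, V=8.00V), C3(4μF, Q=18μC, V=4.50V)
Op 1: CLOSE 3-2: Q_total=34.00, C_total=6.00, V=5.67; Q3=22.67, Q2=11.33; dissipated=8.167

Answer: 5.67 V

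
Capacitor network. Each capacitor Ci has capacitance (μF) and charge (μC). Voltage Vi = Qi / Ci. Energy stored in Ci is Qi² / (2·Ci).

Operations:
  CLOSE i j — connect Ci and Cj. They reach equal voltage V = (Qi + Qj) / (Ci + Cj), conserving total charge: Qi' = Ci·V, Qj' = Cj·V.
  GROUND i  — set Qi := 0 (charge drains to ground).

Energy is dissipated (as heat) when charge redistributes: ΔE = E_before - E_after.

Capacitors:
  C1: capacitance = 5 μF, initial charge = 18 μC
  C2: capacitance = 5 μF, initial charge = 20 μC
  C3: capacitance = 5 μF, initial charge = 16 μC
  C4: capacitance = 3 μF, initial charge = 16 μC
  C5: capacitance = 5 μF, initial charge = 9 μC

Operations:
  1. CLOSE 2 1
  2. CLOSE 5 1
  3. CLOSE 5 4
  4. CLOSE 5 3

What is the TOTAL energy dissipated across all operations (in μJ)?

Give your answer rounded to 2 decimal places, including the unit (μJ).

Initial: C1(5μF, Q=18μC, V=3.60V), C2(5μF, Q=20μC, V=4.00V), C3(5μF, Q=16μC, V=3.20V), C4(3μF, Q=16μC, V=5.33V), C5(5μF, Q=9μC, V=1.80V)
Op 1: CLOSE 2-1: Q_total=38.00, C_total=10.00, V=3.80; Q2=19.00, Q1=19.00; dissipated=0.200
Op 2: CLOSE 5-1: Q_total=28.00, C_total=10.00, V=2.80; Q5=14.00, Q1=14.00; dissipated=5.000
Op 3: CLOSE 5-4: Q_total=30.00, C_total=8.00, V=3.75; Q5=18.75, Q4=11.25; dissipated=6.017
Op 4: CLOSE 5-3: Q_total=34.75, C_total=10.00, V=3.48; Q5=17.38, Q3=17.38; dissipated=0.378
Total dissipated: 11.595 μJ

Answer: 11.59 μJ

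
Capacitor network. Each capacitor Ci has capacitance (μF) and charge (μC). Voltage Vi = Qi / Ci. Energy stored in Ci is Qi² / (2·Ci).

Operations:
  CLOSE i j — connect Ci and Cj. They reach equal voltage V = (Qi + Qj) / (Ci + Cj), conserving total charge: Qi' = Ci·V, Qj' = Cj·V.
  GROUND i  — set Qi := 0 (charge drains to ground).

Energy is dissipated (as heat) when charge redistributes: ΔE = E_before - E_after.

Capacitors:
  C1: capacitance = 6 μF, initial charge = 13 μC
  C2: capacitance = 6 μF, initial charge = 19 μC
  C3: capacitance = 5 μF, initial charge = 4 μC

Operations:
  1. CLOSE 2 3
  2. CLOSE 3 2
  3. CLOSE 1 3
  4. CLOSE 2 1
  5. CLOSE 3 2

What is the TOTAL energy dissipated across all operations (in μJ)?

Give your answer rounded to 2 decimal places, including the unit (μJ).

Initial: C1(6μF, Q=13μC, V=2.17V), C2(6μF, Q=19μC, V=3.17V), C3(5μF, Q=4μC, V=0.80V)
Op 1: CLOSE 2-3: Q_total=23.00, C_total=11.00, V=2.09; Q2=12.55, Q3=10.45; dissipated=7.638
Op 2: CLOSE 3-2: Q_total=23.00, C_total=11.00, V=2.09; Q3=10.45, Q2=12.55; dissipated=0.000
Op 3: CLOSE 1-3: Q_total=23.45, C_total=11.00, V=2.13; Q1=12.79, Q3=10.66; dissipated=0.008
Op 4: CLOSE 2-1: Q_total=25.34, C_total=12.00, V=2.11; Q2=12.67, Q1=12.67; dissipated=0.003
Op 5: CLOSE 3-2: Q_total=23.33, C_total=11.00, V=2.12; Q3=10.60, Q2=12.73; dissipated=0.001
Total dissipated: 7.649 μJ

Answer: 7.65 μJ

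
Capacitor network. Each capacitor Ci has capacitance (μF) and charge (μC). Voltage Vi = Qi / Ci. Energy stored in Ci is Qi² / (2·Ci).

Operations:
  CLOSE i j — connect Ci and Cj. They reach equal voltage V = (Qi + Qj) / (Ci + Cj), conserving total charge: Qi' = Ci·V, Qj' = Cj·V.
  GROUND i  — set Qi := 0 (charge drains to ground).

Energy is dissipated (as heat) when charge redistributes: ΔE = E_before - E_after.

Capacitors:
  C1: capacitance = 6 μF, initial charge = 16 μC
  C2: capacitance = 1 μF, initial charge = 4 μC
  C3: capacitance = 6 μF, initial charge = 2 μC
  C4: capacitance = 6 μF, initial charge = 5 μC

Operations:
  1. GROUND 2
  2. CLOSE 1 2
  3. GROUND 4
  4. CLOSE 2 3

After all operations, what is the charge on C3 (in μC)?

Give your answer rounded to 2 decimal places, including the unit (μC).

Initial: C1(6μF, Q=16μC, V=2.67V), C2(1μF, Q=4μC, V=4.00V), C3(6μF, Q=2μC, V=0.33V), C4(6μF, Q=5μC, V=0.83V)
Op 1: GROUND 2: Q2=0; energy lost=8.000
Op 2: CLOSE 1-2: Q_total=16.00, C_total=7.00, V=2.29; Q1=13.71, Q2=2.29; dissipated=3.048
Op 3: GROUND 4: Q4=0; energy lost=2.083
Op 4: CLOSE 2-3: Q_total=4.29, C_total=7.00, V=0.61; Q2=0.61, Q3=3.67; dissipated=1.634
Final charges: Q1=13.71, Q2=0.61, Q3=3.67, Q4=0.00

Answer: 3.67 μC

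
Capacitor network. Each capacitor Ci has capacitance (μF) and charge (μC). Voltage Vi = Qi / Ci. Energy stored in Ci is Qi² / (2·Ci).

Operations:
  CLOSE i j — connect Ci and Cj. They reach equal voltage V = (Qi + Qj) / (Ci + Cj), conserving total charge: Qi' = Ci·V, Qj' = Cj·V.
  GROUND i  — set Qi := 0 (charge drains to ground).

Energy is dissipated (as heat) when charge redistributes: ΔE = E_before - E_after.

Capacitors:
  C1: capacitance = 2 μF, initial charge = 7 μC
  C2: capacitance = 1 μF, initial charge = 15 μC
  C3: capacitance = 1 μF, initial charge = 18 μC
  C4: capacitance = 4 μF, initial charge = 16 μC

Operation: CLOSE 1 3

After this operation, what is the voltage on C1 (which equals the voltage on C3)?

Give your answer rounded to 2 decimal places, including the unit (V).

Answer: 8.33 V

Derivation:
Initial: C1(2μF, Q=7μC, V=3.50V), C2(1μF, Q=15μC, V=15.00V), C3(1μF, Q=18μC, V=18.00V), C4(4μF, Q=16μC, V=4.00V)
Op 1: CLOSE 1-3: Q_total=25.00, C_total=3.00, V=8.33; Q1=16.67, Q3=8.33; dissipated=70.083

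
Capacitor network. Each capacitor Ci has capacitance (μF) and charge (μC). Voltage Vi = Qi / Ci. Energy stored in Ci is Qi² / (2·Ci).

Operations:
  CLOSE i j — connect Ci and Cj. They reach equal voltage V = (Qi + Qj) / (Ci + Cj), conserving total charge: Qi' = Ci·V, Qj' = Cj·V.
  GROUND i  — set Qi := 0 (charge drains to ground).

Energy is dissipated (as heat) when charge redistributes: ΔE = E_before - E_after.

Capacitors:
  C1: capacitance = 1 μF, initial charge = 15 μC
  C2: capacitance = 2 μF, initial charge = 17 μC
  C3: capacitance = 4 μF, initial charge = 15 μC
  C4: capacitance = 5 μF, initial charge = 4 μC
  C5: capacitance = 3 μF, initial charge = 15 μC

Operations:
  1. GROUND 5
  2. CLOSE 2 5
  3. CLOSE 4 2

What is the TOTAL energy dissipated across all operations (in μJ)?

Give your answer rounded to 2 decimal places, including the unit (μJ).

Answer: 85.68 μJ

Derivation:
Initial: C1(1μF, Q=15μC, V=15.00V), C2(2μF, Q=17μC, V=8.50V), C3(4μF, Q=15μC, V=3.75V), C4(5μF, Q=4μC, V=0.80V), C5(3μF, Q=15μC, V=5.00V)
Op 1: GROUND 5: Q5=0; energy lost=37.500
Op 2: CLOSE 2-5: Q_total=17.00, C_total=5.00, V=3.40; Q2=6.80, Q5=10.20; dissipated=43.350
Op 3: CLOSE 4-2: Q_total=10.80, C_total=7.00, V=1.54; Q4=7.71, Q2=3.09; dissipated=4.829
Total dissipated: 85.679 μJ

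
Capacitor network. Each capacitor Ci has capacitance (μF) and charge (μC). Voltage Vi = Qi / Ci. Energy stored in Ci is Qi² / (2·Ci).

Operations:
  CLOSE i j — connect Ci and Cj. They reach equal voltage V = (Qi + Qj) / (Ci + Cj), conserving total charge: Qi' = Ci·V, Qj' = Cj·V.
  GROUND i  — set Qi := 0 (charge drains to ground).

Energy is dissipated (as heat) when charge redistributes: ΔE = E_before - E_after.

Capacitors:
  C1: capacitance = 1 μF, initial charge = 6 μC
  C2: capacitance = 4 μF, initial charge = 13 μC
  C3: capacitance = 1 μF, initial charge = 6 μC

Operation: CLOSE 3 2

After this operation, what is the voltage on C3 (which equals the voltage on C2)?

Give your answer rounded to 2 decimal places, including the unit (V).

Initial: C1(1μF, Q=6μC, V=6.00V), C2(4μF, Q=13μC, V=3.25V), C3(1μF, Q=6μC, V=6.00V)
Op 1: CLOSE 3-2: Q_total=19.00, C_total=5.00, V=3.80; Q3=3.80, Q2=15.20; dissipated=3.025

Answer: 3.80 V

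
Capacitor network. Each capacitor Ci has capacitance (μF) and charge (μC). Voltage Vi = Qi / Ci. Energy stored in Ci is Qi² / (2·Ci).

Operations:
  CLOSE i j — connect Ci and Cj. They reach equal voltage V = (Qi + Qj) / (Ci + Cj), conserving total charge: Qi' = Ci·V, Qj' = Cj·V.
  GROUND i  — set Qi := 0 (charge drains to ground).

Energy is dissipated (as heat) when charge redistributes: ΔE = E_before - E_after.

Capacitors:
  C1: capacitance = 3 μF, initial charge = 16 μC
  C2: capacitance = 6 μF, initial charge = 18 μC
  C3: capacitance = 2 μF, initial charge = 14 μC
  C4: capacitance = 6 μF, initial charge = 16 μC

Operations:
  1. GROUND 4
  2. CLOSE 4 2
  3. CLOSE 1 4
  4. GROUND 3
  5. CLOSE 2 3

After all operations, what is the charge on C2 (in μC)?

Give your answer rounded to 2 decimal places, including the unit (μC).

Answer: 6.75 μC

Derivation:
Initial: C1(3μF, Q=16μC, V=5.33V), C2(6μF, Q=18μC, V=3.00V), C3(2μF, Q=14μC, V=7.00V), C4(6μF, Q=16μC, V=2.67V)
Op 1: GROUND 4: Q4=0; energy lost=21.333
Op 2: CLOSE 4-2: Q_total=18.00, C_total=12.00, V=1.50; Q4=9.00, Q2=9.00; dissipated=13.500
Op 3: CLOSE 1-4: Q_total=25.00, C_total=9.00, V=2.78; Q1=8.33, Q4=16.67; dissipated=14.694
Op 4: GROUND 3: Q3=0; energy lost=49.000
Op 5: CLOSE 2-3: Q_total=9.00, C_total=8.00, V=1.12; Q2=6.75, Q3=2.25; dissipated=1.688
Final charges: Q1=8.33, Q2=6.75, Q3=2.25, Q4=16.67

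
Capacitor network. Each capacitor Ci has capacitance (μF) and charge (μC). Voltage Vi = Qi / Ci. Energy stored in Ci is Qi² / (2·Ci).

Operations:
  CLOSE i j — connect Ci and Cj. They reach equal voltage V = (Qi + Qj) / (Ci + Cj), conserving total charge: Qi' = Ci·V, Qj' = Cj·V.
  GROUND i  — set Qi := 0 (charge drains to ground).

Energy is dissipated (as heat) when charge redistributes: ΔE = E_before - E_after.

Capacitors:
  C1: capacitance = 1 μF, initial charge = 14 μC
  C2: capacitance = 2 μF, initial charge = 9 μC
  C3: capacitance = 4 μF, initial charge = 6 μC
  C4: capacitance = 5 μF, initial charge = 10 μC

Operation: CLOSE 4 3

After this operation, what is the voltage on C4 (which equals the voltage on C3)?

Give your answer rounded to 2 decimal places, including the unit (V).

Answer: 1.78 V

Derivation:
Initial: C1(1μF, Q=14μC, V=14.00V), C2(2μF, Q=9μC, V=4.50V), C3(4μF, Q=6μC, V=1.50V), C4(5μF, Q=10μC, V=2.00V)
Op 1: CLOSE 4-3: Q_total=16.00, C_total=9.00, V=1.78; Q4=8.89, Q3=7.11; dissipated=0.278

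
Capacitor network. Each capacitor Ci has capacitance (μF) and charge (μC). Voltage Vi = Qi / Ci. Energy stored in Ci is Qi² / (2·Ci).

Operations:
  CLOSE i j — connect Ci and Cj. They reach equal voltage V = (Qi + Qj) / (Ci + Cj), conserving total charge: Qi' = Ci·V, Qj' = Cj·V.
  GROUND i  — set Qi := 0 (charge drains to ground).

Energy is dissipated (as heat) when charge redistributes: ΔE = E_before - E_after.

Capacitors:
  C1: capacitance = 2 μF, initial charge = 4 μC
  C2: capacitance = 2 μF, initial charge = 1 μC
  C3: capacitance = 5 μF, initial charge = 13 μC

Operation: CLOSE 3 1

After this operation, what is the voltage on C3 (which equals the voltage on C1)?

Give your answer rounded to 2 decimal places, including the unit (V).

Answer: 2.43 V

Derivation:
Initial: C1(2μF, Q=4μC, V=2.00V), C2(2μF, Q=1μC, V=0.50V), C3(5μF, Q=13μC, V=2.60V)
Op 1: CLOSE 3-1: Q_total=17.00, C_total=7.00, V=2.43; Q3=12.14, Q1=4.86; dissipated=0.257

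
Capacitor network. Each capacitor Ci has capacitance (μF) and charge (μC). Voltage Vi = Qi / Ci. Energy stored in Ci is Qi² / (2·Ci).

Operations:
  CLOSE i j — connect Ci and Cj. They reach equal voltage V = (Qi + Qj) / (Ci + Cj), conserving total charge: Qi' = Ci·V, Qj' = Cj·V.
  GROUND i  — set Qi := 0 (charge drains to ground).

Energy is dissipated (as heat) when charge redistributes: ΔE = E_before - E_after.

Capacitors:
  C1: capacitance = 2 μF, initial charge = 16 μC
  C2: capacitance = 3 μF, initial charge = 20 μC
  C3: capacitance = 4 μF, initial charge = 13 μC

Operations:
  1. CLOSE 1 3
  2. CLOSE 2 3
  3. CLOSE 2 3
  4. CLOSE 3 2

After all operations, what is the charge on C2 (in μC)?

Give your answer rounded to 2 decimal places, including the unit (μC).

Initial: C1(2μF, Q=16μC, V=8.00V), C2(3μF, Q=20μC, V=6.67V), C3(4μF, Q=13μC, V=3.25V)
Op 1: CLOSE 1-3: Q_total=29.00, C_total=6.00, V=4.83; Q1=9.67, Q3=19.33; dissipated=15.042
Op 2: CLOSE 2-3: Q_total=39.33, C_total=7.00, V=5.62; Q2=16.86, Q3=22.48; dissipated=2.881
Op 3: CLOSE 2-3: Q_total=39.33, C_total=7.00, V=5.62; Q2=16.86, Q3=22.48; dissipated=0.000
Op 4: CLOSE 3-2: Q_total=39.33, C_total=7.00, V=5.62; Q3=22.48, Q2=16.86; dissipated=0.000
Final charges: Q1=9.67, Q2=16.86, Q3=22.48

Answer: 16.86 μC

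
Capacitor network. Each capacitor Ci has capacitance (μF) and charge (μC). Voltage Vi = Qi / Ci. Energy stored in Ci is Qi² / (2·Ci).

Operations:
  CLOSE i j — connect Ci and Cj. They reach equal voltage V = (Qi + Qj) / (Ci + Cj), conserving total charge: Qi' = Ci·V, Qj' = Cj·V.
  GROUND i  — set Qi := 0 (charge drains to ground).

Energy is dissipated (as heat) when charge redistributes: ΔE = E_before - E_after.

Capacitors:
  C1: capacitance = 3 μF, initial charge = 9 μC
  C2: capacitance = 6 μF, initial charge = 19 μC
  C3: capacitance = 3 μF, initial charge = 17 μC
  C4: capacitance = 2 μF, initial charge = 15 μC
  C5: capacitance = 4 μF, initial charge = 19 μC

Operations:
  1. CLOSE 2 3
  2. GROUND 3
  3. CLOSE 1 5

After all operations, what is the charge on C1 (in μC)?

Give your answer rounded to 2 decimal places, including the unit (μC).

Initial: C1(3μF, Q=9μC, V=3.00V), C2(6μF, Q=19μC, V=3.17V), C3(3μF, Q=17μC, V=5.67V), C4(2μF, Q=15μC, V=7.50V), C5(4μF, Q=19μC, V=4.75V)
Op 1: CLOSE 2-3: Q_total=36.00, C_total=9.00, V=4.00; Q2=24.00, Q3=12.00; dissipated=6.250
Op 2: GROUND 3: Q3=0; energy lost=24.000
Op 3: CLOSE 1-5: Q_total=28.00, C_total=7.00, V=4.00; Q1=12.00, Q5=16.00; dissipated=2.625
Final charges: Q1=12.00, Q2=24.00, Q3=0.00, Q4=15.00, Q5=16.00

Answer: 12.00 μC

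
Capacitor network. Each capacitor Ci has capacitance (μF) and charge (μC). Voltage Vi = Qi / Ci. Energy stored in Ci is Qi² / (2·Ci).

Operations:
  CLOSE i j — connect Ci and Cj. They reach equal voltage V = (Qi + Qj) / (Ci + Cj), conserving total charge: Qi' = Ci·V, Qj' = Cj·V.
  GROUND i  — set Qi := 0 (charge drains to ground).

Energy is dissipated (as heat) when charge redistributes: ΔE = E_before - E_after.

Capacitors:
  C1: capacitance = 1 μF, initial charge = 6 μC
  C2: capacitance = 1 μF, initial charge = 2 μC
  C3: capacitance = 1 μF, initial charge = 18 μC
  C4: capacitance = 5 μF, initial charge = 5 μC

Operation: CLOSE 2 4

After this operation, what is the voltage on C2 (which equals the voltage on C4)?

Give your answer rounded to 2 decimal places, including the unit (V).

Answer: 1.17 V

Derivation:
Initial: C1(1μF, Q=6μC, V=6.00V), C2(1μF, Q=2μC, V=2.00V), C3(1μF, Q=18μC, V=18.00V), C4(5μF, Q=5μC, V=1.00V)
Op 1: CLOSE 2-4: Q_total=7.00, C_total=6.00, V=1.17; Q2=1.17, Q4=5.83; dissipated=0.417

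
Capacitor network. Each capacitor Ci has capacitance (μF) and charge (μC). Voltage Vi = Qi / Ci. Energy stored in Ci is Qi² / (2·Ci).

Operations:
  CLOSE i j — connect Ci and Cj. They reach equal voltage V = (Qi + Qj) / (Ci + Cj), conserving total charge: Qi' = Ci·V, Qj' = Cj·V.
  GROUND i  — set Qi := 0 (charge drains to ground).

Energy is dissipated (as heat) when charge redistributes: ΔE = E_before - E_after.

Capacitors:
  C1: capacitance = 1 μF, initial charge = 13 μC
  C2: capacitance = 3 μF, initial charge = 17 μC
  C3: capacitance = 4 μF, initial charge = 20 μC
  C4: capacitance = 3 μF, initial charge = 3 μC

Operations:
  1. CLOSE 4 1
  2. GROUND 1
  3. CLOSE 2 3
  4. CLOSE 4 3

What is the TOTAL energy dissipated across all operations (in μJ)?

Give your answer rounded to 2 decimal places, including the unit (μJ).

Answer: 63.80 μJ

Derivation:
Initial: C1(1μF, Q=13μC, V=13.00V), C2(3μF, Q=17μC, V=5.67V), C3(4μF, Q=20μC, V=5.00V), C4(3μF, Q=3μC, V=1.00V)
Op 1: CLOSE 4-1: Q_total=16.00, C_total=4.00, V=4.00; Q4=12.00, Q1=4.00; dissipated=54.000
Op 2: GROUND 1: Q1=0; energy lost=8.000
Op 3: CLOSE 2-3: Q_total=37.00, C_total=7.00, V=5.29; Q2=15.86, Q3=21.14; dissipated=0.381
Op 4: CLOSE 4-3: Q_total=33.14, C_total=7.00, V=4.73; Q4=14.20, Q3=18.94; dissipated=1.417
Total dissipated: 63.798 μJ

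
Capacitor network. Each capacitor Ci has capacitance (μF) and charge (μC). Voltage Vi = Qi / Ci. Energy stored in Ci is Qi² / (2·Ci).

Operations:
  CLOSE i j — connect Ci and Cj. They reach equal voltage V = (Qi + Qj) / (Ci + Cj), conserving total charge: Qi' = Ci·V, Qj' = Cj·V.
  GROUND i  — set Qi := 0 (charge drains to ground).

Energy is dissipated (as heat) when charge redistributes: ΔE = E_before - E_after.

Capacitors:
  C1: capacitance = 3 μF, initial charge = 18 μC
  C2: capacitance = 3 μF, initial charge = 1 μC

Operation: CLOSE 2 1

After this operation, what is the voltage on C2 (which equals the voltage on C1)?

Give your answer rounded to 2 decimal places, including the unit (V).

Initial: C1(3μF, Q=18μC, V=6.00V), C2(3μF, Q=1μC, V=0.33V)
Op 1: CLOSE 2-1: Q_total=19.00, C_total=6.00, V=3.17; Q2=9.50, Q1=9.50; dissipated=24.083

Answer: 3.17 V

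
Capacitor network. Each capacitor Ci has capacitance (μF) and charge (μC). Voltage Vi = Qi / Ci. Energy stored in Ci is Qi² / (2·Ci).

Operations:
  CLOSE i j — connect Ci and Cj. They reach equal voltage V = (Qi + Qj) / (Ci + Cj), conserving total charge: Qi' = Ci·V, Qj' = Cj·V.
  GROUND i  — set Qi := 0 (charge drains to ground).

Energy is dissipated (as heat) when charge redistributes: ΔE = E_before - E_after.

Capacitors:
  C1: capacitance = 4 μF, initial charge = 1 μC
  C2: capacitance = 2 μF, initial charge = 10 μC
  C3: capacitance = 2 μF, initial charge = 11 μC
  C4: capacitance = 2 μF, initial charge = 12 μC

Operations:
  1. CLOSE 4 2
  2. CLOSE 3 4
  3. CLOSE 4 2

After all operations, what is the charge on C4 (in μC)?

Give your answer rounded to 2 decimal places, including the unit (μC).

Answer: 11.00 μC

Derivation:
Initial: C1(4μF, Q=1μC, V=0.25V), C2(2μF, Q=10μC, V=5.00V), C3(2μF, Q=11μC, V=5.50V), C4(2μF, Q=12μC, V=6.00V)
Op 1: CLOSE 4-2: Q_total=22.00, C_total=4.00, V=5.50; Q4=11.00, Q2=11.00; dissipated=0.500
Op 2: CLOSE 3-4: Q_total=22.00, C_total=4.00, V=5.50; Q3=11.00, Q4=11.00; dissipated=0.000
Op 3: CLOSE 4-2: Q_total=22.00, C_total=4.00, V=5.50; Q4=11.00, Q2=11.00; dissipated=0.000
Final charges: Q1=1.00, Q2=11.00, Q3=11.00, Q4=11.00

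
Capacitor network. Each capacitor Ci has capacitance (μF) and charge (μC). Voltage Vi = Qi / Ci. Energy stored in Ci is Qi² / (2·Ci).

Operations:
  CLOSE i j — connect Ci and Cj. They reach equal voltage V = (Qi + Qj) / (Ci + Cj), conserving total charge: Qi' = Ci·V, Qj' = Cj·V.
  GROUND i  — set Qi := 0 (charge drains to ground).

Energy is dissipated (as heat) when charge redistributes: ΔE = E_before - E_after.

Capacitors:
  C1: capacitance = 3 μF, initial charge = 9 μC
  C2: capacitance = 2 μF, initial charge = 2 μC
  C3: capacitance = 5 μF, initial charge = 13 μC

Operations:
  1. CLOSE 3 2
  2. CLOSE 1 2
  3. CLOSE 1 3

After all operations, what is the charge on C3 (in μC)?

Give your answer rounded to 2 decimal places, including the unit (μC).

Initial: C1(3μF, Q=9μC, V=3.00V), C2(2μF, Q=2μC, V=1.00V), C3(5μF, Q=13μC, V=2.60V)
Op 1: CLOSE 3-2: Q_total=15.00, C_total=7.00, V=2.14; Q3=10.71, Q2=4.29; dissipated=1.829
Op 2: CLOSE 1-2: Q_total=13.29, C_total=5.00, V=2.66; Q1=7.97, Q2=5.31; dissipated=0.441
Op 3: CLOSE 1-3: Q_total=18.69, C_total=8.00, V=2.34; Q1=7.01, Q3=11.68; dissipated=0.248
Final charges: Q1=7.01, Q2=5.31, Q3=11.68

Answer: 11.68 μC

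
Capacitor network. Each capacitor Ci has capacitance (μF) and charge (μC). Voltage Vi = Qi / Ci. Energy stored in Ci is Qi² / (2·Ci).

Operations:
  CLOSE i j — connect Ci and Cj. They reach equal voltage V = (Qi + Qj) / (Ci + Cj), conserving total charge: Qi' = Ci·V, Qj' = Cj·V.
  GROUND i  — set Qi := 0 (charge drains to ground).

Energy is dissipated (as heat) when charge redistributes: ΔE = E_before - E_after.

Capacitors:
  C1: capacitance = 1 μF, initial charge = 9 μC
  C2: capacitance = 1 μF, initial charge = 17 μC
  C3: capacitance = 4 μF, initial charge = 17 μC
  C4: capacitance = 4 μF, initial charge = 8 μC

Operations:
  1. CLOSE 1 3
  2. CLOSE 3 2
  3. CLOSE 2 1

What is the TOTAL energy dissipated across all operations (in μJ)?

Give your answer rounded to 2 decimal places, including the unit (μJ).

Answer: 66.11 μJ

Derivation:
Initial: C1(1μF, Q=9μC, V=9.00V), C2(1μF, Q=17μC, V=17.00V), C3(4μF, Q=17μC, V=4.25V), C4(4μF, Q=8μC, V=2.00V)
Op 1: CLOSE 1-3: Q_total=26.00, C_total=5.00, V=5.20; Q1=5.20, Q3=20.80; dissipated=9.025
Op 2: CLOSE 3-2: Q_total=37.80, C_total=5.00, V=7.56; Q3=30.24, Q2=7.56; dissipated=55.696
Op 3: CLOSE 2-1: Q_total=12.76, C_total=2.00, V=6.38; Q2=6.38, Q1=6.38; dissipated=1.392
Total dissipated: 66.113 μJ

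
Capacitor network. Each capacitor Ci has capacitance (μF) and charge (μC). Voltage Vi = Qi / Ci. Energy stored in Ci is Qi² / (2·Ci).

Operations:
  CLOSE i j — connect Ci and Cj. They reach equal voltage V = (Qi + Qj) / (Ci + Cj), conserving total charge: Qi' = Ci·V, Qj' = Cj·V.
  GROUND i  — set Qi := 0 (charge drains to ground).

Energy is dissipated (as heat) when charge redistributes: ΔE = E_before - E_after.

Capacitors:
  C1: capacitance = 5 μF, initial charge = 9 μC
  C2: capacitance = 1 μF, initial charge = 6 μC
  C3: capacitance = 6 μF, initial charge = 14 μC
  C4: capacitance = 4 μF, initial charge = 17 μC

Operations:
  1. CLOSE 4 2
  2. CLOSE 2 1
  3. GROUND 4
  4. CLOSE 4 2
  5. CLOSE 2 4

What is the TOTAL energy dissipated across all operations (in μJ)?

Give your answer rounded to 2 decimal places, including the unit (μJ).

Initial: C1(5μF, Q=9μC, V=1.80V), C2(1μF, Q=6μC, V=6.00V), C3(6μF, Q=14μC, V=2.33V), C4(4μF, Q=17μC, V=4.25V)
Op 1: CLOSE 4-2: Q_total=23.00, C_total=5.00, V=4.60; Q4=18.40, Q2=4.60; dissipated=1.225
Op 2: CLOSE 2-1: Q_total=13.60, C_total=6.00, V=2.27; Q2=2.27, Q1=11.33; dissipated=3.267
Op 3: GROUND 4: Q4=0; energy lost=42.320
Op 4: CLOSE 4-2: Q_total=2.27, C_total=5.00, V=0.45; Q4=1.81, Q2=0.45; dissipated=2.055
Op 5: CLOSE 2-4: Q_total=2.27, C_total=5.00, V=0.45; Q2=0.45, Q4=1.81; dissipated=0.000
Total dissipated: 48.867 μJ

Answer: 48.87 μJ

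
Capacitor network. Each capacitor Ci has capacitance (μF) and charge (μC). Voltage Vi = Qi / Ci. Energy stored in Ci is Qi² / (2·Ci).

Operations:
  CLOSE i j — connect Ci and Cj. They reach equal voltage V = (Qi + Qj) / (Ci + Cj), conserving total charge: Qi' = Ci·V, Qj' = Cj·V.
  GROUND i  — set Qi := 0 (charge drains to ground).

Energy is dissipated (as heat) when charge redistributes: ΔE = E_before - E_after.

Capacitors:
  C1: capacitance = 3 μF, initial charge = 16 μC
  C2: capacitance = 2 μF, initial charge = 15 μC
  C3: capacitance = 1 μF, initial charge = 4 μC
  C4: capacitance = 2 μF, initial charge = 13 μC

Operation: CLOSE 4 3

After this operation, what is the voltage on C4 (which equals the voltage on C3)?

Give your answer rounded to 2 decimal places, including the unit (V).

Initial: C1(3μF, Q=16μC, V=5.33V), C2(2μF, Q=15μC, V=7.50V), C3(1μF, Q=4μC, V=4.00V), C4(2μF, Q=13μC, V=6.50V)
Op 1: CLOSE 4-3: Q_total=17.00, C_total=3.00, V=5.67; Q4=11.33, Q3=5.67; dissipated=2.083

Answer: 5.67 V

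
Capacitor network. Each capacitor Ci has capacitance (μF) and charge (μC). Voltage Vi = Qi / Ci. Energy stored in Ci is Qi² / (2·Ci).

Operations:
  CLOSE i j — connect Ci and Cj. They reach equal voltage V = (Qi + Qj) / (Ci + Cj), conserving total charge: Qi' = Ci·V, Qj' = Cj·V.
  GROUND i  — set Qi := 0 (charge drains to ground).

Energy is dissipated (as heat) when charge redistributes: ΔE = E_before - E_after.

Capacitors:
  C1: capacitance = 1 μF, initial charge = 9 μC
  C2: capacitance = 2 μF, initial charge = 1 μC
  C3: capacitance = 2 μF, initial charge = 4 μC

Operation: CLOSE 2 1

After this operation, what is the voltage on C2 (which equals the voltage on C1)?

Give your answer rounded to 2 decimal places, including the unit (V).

Initial: C1(1μF, Q=9μC, V=9.00V), C2(2μF, Q=1μC, V=0.50V), C3(2μF, Q=4μC, V=2.00V)
Op 1: CLOSE 2-1: Q_total=10.00, C_total=3.00, V=3.33; Q2=6.67, Q1=3.33; dissipated=24.083

Answer: 3.33 V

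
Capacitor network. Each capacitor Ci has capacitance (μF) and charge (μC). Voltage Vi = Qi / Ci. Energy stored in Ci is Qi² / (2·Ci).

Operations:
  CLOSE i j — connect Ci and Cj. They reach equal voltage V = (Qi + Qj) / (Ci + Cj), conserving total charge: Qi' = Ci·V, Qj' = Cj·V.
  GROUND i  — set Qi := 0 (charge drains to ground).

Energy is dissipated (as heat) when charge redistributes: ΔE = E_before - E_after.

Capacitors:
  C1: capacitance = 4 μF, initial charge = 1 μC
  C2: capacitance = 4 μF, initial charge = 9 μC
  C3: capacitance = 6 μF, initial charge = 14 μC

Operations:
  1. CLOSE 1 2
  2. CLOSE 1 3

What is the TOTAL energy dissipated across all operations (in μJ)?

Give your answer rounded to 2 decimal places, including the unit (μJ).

Answer: 5.41 μJ

Derivation:
Initial: C1(4μF, Q=1μC, V=0.25V), C2(4μF, Q=9μC, V=2.25V), C3(6μF, Q=14μC, V=2.33V)
Op 1: CLOSE 1-2: Q_total=10.00, C_total=8.00, V=1.25; Q1=5.00, Q2=5.00; dissipated=4.000
Op 2: CLOSE 1-3: Q_total=19.00, C_total=10.00, V=1.90; Q1=7.60, Q3=11.40; dissipated=1.408
Total dissipated: 5.408 μJ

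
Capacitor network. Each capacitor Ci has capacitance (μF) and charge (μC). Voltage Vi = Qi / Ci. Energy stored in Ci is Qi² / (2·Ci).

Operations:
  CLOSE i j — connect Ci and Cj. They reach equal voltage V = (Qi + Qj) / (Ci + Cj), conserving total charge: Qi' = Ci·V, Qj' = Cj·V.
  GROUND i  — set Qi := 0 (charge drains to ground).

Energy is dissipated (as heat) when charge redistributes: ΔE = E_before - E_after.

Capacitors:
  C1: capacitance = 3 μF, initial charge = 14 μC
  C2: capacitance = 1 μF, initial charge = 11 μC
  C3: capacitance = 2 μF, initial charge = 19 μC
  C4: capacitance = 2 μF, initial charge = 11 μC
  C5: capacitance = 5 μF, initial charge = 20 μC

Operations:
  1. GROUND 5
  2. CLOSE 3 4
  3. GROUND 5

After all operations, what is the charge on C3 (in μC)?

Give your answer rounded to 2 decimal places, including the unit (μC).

Initial: C1(3μF, Q=14μC, V=4.67V), C2(1μF, Q=11μC, V=11.00V), C3(2μF, Q=19μC, V=9.50V), C4(2μF, Q=11μC, V=5.50V), C5(5μF, Q=20μC, V=4.00V)
Op 1: GROUND 5: Q5=0; energy lost=40.000
Op 2: CLOSE 3-4: Q_total=30.00, C_total=4.00, V=7.50; Q3=15.00, Q4=15.00; dissipated=8.000
Op 3: GROUND 5: Q5=0; energy lost=0.000
Final charges: Q1=14.00, Q2=11.00, Q3=15.00, Q4=15.00, Q5=0.00

Answer: 15.00 μC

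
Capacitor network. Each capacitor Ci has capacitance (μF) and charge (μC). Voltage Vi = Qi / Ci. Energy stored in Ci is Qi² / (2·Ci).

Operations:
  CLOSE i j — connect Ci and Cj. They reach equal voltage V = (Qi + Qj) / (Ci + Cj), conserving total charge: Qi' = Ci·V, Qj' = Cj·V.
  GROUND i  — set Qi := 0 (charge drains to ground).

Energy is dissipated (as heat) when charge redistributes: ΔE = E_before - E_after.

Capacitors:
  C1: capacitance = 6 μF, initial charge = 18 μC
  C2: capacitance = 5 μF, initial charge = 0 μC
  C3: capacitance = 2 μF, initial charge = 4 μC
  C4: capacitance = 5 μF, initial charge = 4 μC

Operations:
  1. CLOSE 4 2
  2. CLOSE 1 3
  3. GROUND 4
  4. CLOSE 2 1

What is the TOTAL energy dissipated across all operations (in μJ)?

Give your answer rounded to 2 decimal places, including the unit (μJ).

Answer: 9.48 μJ

Derivation:
Initial: C1(6μF, Q=18μC, V=3.00V), C2(5μF, Q=0μC, V=0.00V), C3(2μF, Q=4μC, V=2.00V), C4(5μF, Q=4μC, V=0.80V)
Op 1: CLOSE 4-2: Q_total=4.00, C_total=10.00, V=0.40; Q4=2.00, Q2=2.00; dissipated=0.800
Op 2: CLOSE 1-3: Q_total=22.00, C_total=8.00, V=2.75; Q1=16.50, Q3=5.50; dissipated=0.750
Op 3: GROUND 4: Q4=0; energy lost=0.400
Op 4: CLOSE 2-1: Q_total=18.50, C_total=11.00, V=1.68; Q2=8.41, Q1=10.09; dissipated=7.531
Total dissipated: 9.481 μJ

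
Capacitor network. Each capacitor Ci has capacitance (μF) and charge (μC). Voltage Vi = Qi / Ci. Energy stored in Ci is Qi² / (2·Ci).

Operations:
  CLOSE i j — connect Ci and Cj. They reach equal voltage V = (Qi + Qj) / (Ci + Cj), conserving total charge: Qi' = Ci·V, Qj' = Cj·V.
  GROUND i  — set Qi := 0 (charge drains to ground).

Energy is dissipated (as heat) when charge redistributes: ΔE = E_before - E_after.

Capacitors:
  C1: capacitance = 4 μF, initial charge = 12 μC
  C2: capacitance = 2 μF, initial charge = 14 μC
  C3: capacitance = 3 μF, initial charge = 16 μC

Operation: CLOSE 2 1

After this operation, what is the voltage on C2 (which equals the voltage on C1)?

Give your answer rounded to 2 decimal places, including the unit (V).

Answer: 4.33 V

Derivation:
Initial: C1(4μF, Q=12μC, V=3.00V), C2(2μF, Q=14μC, V=7.00V), C3(3μF, Q=16μC, V=5.33V)
Op 1: CLOSE 2-1: Q_total=26.00, C_total=6.00, V=4.33; Q2=8.67, Q1=17.33; dissipated=10.667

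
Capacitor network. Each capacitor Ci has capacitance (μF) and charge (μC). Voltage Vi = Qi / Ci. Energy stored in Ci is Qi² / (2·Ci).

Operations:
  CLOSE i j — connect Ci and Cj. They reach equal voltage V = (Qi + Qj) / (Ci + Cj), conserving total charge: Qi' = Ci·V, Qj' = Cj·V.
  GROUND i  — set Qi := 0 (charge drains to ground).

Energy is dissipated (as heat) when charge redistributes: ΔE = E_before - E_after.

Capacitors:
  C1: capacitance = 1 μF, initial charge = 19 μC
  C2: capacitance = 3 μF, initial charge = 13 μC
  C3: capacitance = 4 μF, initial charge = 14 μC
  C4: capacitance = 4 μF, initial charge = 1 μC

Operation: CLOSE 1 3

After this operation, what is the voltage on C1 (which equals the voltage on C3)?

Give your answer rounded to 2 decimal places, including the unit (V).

Initial: C1(1μF, Q=19μC, V=19.00V), C2(3μF, Q=13μC, V=4.33V), C3(4μF, Q=14μC, V=3.50V), C4(4μF, Q=1μC, V=0.25V)
Op 1: CLOSE 1-3: Q_total=33.00, C_total=5.00, V=6.60; Q1=6.60, Q3=26.40; dissipated=96.100

Answer: 6.60 V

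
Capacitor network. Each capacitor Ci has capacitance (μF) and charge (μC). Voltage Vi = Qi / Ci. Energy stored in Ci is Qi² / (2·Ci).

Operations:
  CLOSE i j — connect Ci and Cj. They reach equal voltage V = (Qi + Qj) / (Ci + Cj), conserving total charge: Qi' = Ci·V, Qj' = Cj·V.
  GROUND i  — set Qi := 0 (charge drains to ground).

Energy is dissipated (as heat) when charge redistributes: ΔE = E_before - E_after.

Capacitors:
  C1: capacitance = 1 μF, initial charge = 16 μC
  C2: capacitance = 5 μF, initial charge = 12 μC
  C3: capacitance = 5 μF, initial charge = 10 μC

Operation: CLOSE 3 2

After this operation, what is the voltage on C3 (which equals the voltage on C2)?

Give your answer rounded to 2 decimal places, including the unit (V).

Answer: 2.20 V

Derivation:
Initial: C1(1μF, Q=16μC, V=16.00V), C2(5μF, Q=12μC, V=2.40V), C3(5μF, Q=10μC, V=2.00V)
Op 1: CLOSE 3-2: Q_total=22.00, C_total=10.00, V=2.20; Q3=11.00, Q2=11.00; dissipated=0.200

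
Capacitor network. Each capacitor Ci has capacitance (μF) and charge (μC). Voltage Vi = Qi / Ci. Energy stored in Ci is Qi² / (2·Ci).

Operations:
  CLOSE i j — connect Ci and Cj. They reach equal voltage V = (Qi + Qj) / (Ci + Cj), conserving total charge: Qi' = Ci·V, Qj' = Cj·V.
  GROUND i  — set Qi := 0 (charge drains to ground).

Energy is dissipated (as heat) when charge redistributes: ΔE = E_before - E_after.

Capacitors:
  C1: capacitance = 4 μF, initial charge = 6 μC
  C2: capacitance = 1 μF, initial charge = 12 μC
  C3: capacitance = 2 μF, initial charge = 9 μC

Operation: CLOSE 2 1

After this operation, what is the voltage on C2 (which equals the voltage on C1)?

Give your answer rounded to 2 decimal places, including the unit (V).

Answer: 3.60 V

Derivation:
Initial: C1(4μF, Q=6μC, V=1.50V), C2(1μF, Q=12μC, V=12.00V), C3(2μF, Q=9μC, V=4.50V)
Op 1: CLOSE 2-1: Q_total=18.00, C_total=5.00, V=3.60; Q2=3.60, Q1=14.40; dissipated=44.100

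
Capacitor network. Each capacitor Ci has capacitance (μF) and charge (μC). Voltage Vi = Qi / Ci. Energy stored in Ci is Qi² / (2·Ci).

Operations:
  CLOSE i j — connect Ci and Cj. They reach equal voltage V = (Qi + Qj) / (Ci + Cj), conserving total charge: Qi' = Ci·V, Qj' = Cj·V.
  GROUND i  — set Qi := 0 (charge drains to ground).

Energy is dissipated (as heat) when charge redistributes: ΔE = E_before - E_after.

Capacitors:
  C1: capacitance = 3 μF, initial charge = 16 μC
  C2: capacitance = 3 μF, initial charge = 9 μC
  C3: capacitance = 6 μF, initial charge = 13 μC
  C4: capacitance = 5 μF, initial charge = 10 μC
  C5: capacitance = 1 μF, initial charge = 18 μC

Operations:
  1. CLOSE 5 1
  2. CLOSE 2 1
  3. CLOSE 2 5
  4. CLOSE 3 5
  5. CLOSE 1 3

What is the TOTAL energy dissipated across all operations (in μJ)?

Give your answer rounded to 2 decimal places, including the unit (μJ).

Answer: 102.35 μJ

Derivation:
Initial: C1(3μF, Q=16μC, V=5.33V), C2(3μF, Q=9μC, V=3.00V), C3(6μF, Q=13μC, V=2.17V), C4(5μF, Q=10μC, V=2.00V), C5(1μF, Q=18μC, V=18.00V)
Op 1: CLOSE 5-1: Q_total=34.00, C_total=4.00, V=8.50; Q5=8.50, Q1=25.50; dissipated=60.167
Op 2: CLOSE 2-1: Q_total=34.50, C_total=6.00, V=5.75; Q2=17.25, Q1=17.25; dissipated=22.688
Op 3: CLOSE 2-5: Q_total=25.75, C_total=4.00, V=6.44; Q2=19.31, Q5=6.44; dissipated=2.836
Op 4: CLOSE 3-5: Q_total=19.44, C_total=7.00, V=2.78; Q3=16.66, Q5=2.78; dissipated=7.817
Op 5: CLOSE 1-3: Q_total=33.91, C_total=9.00, V=3.77; Q1=11.30, Q3=22.61; dissipated=8.840
Total dissipated: 102.347 μJ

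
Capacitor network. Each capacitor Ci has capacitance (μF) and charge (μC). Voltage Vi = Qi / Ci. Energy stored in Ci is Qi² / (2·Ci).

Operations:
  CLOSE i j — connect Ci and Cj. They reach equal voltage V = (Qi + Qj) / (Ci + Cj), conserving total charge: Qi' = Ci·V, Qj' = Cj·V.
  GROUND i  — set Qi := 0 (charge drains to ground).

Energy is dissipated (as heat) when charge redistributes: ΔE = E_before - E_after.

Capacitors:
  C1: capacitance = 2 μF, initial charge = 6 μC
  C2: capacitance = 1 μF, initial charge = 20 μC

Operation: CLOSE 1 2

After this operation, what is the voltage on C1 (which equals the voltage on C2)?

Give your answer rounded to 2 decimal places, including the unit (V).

Initial: C1(2μF, Q=6μC, V=3.00V), C2(1μF, Q=20μC, V=20.00V)
Op 1: CLOSE 1-2: Q_total=26.00, C_total=3.00, V=8.67; Q1=17.33, Q2=8.67; dissipated=96.333

Answer: 8.67 V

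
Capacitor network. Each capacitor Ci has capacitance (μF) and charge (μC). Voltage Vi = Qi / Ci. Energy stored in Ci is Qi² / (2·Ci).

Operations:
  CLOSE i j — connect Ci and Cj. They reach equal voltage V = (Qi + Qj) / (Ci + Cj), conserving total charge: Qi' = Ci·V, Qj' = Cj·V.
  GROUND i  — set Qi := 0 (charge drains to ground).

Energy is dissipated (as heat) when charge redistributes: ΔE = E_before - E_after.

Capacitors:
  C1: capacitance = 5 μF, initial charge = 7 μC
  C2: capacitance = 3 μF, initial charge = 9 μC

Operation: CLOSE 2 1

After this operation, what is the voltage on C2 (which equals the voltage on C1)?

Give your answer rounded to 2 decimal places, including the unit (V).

Answer: 2.00 V

Derivation:
Initial: C1(5μF, Q=7μC, V=1.40V), C2(3μF, Q=9μC, V=3.00V)
Op 1: CLOSE 2-1: Q_total=16.00, C_total=8.00, V=2.00; Q2=6.00, Q1=10.00; dissipated=2.400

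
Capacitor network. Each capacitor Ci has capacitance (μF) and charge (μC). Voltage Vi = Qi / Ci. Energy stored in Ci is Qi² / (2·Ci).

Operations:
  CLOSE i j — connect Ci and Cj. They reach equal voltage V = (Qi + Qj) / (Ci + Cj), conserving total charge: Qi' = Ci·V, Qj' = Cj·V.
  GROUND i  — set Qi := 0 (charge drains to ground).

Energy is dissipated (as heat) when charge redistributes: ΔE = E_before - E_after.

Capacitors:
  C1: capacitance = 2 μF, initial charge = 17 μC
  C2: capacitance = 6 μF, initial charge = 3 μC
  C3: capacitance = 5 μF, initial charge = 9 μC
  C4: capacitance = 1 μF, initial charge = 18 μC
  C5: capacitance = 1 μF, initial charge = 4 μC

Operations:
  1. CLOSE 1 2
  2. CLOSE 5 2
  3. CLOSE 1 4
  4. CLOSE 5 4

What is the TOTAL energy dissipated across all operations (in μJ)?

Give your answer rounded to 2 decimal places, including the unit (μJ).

Answer: 135.18 μJ

Derivation:
Initial: C1(2μF, Q=17μC, V=8.50V), C2(6μF, Q=3μC, V=0.50V), C3(5μF, Q=9μC, V=1.80V), C4(1μF, Q=18μC, V=18.00V), C5(1μF, Q=4μC, V=4.00V)
Op 1: CLOSE 1-2: Q_total=20.00, C_total=8.00, V=2.50; Q1=5.00, Q2=15.00; dissipated=48.000
Op 2: CLOSE 5-2: Q_total=19.00, C_total=7.00, V=2.71; Q5=2.71, Q2=16.29; dissipated=0.964
Op 3: CLOSE 1-4: Q_total=23.00, C_total=3.00, V=7.67; Q1=15.33, Q4=7.67; dissipated=80.083
Op 4: CLOSE 5-4: Q_total=10.38, C_total=2.00, V=5.19; Q5=5.19, Q4=5.19; dissipated=6.132
Total dissipated: 135.179 μJ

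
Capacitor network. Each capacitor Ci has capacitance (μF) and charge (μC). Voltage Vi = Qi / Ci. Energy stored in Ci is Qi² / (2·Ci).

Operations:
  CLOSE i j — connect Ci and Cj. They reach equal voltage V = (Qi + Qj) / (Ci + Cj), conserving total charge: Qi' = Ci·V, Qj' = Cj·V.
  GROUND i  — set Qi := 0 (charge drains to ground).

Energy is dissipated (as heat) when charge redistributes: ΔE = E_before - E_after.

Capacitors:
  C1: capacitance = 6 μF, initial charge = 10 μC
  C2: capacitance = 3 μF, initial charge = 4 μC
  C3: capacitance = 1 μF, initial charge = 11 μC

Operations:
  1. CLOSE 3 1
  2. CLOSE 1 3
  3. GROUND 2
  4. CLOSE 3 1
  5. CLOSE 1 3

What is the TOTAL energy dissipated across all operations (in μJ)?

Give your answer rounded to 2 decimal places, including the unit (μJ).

Initial: C1(6μF, Q=10μC, V=1.67V), C2(3μF, Q=4μC, V=1.33V), C3(1μF, Q=11μC, V=11.00V)
Op 1: CLOSE 3-1: Q_total=21.00, C_total=7.00, V=3.00; Q3=3.00, Q1=18.00; dissipated=37.333
Op 2: CLOSE 1-3: Q_total=21.00, C_total=7.00, V=3.00; Q1=18.00, Q3=3.00; dissipated=0.000
Op 3: GROUND 2: Q2=0; energy lost=2.667
Op 4: CLOSE 3-1: Q_total=21.00, C_total=7.00, V=3.00; Q3=3.00, Q1=18.00; dissipated=0.000
Op 5: CLOSE 1-3: Q_total=21.00, C_total=7.00, V=3.00; Q1=18.00, Q3=3.00; dissipated=0.000
Total dissipated: 40.000 μJ

Answer: 40.00 μJ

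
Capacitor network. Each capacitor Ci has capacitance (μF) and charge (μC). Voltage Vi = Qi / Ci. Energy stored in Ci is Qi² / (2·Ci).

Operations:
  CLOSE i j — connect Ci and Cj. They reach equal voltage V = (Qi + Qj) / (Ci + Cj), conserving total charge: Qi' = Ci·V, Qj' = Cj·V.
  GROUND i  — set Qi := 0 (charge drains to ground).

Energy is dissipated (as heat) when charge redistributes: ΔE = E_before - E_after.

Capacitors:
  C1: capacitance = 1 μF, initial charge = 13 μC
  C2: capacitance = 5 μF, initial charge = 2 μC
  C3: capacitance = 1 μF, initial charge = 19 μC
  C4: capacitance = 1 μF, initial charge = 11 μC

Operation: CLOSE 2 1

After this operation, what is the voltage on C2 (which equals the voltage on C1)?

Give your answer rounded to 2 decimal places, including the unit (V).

Initial: C1(1μF, Q=13μC, V=13.00V), C2(5μF, Q=2μC, V=0.40V), C3(1μF, Q=19μC, V=19.00V), C4(1μF, Q=11μC, V=11.00V)
Op 1: CLOSE 2-1: Q_total=15.00, C_total=6.00, V=2.50; Q2=12.50, Q1=2.50; dissipated=66.150

Answer: 2.50 V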